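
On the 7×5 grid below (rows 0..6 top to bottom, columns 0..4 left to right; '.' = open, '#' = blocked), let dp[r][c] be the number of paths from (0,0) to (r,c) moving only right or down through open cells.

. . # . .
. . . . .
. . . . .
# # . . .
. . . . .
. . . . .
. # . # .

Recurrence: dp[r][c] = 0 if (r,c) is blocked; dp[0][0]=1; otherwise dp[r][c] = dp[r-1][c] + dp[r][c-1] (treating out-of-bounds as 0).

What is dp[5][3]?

22

r\c   0   1   2   3   4
  0   1   1   0   0   0
  1   1   2   2   2   2
  2   1   3   5   7   9
  3   0   0   5  12  21
  4   0   0   5  17  38
  5   0   0   5  22  60
  6   0   0   5   0  60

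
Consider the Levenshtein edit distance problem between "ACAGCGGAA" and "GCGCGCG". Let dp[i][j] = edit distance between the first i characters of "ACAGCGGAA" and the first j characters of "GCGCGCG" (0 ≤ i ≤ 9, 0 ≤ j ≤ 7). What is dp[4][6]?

4

   ''  G  C  G  C  G  C  G
''  0  1  2  3  4  5  6  7
 A  1  1  2  3  4  5  6  7
 C  2  2  1  2  3  4  5  6
 A  3  3  2  2  3  4  5  6
 G  4  3  3  2  3  3  4  5
 C  5  4  3  3  2  3  3  4
 G  6  5  4  3  3  2  3  3
 G  7  6  5  4  4  3  3  3
 A  8  7  6  5  5  4  4  4
 A  9  8  7  6  6  5  5  5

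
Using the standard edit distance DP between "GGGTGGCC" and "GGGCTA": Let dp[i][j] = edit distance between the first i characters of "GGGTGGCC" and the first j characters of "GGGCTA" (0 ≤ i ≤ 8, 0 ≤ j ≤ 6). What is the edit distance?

5

   ''  G  G  G  C  T  A
''  0  1  2  3  4  5  6
 G  1  0  1  2  3  4  5
 G  2  1  0  1  2  3  4
 G  3  2  1  0  1  2  3
 T  4  3  2  1  1  1  2
 G  5  4  3  2  2  2  2
 G  6  5  4  3  3  3  3
 C  7  6  5  4  3  4  4
 C  8  7  6  5  4  4  5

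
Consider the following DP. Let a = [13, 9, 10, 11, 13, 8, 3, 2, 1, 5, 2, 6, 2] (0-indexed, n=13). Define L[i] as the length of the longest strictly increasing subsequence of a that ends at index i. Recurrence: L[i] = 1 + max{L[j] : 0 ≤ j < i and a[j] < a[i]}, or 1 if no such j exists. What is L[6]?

1

   i    0    1    2    3    4    5    6    7    8    9   10   11   12
a[i]   13    9   10   11   13    8    3    2    1    5    2    6    2
L[i]    1    1    2    3    4    1    1    1    1    2    2    3    2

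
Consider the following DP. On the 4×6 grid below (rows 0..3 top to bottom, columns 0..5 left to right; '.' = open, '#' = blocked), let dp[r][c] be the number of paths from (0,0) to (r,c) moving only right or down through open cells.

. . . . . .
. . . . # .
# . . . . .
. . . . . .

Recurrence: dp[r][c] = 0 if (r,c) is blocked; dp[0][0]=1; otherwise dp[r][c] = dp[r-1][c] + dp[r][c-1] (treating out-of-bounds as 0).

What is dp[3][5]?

35

r\c   0   1   2   3   4   5
  0   1   1   1   1   1   1
  1   1   2   3   4   0   1
  2   0   2   5   9   9  10
  3   0   2   7  16  25  35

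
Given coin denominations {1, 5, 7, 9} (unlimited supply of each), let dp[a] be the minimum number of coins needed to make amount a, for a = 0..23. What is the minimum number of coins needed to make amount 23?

 a  0  1  2  3  4  5  6  7  8  9 10 11 12 13 14 15 16 17 18 19 20 21 22 23
dp  0  1  2  3  4  1  2  1  2  1  2  3  2  3  2  3  2  3  2  3  4  3  4  3

3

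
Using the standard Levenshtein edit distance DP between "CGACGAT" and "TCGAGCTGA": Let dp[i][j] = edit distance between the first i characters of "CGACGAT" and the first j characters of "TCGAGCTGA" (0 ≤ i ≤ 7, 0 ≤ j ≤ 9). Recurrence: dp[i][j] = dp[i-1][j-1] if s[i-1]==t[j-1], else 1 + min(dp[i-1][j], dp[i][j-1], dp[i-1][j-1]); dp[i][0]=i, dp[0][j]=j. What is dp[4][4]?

   ''  T  C  G  A  G  C  T  G  A
''  0  1  2  3  4  5  6  7  8  9
 C  1  1  1  2  3  4  5  6  7  8
 G  2  2  2  1  2  3  4  5  6  7
 A  3  3  3  2  1  2  3  4  5  6
 C  4  4  3  3  2  2  2  3  4  5
 G  5  5  4  3  3  2  3  3  3  4
 A  6  6  5  4  3  3  3  4  4  3
 T  7  6  6  5  4  4  4  3  4  4

2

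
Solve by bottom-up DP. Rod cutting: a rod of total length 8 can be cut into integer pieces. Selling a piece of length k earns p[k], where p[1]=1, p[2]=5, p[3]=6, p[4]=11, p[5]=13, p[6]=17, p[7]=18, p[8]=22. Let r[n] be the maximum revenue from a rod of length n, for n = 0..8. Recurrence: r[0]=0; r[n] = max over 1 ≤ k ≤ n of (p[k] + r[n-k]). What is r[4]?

11

   n    0    1    2    3    4    5    6    7    8
r[n]    0    1    5    6   11   13   17   18   22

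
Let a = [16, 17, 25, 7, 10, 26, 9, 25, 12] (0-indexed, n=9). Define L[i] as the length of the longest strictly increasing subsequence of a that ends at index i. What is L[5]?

4

   i    0    1    2    3    4    5    6    7    8
a[i]   16   17   25    7   10   26    9   25   12
L[i]    1    2    3    1    2    4    2    3    3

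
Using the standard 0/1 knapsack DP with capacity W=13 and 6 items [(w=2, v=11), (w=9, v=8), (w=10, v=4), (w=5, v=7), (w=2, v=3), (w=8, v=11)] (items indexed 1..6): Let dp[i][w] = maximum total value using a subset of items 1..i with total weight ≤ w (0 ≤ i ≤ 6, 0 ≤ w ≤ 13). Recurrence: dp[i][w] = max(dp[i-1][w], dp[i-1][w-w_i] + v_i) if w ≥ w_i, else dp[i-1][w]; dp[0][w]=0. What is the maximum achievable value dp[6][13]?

25

i\w   0   1   2   3   4   5   6   7   8   9  10  11  12  13
  0   0   0   0   0   0   0   0   0   0   0   0   0   0   0
  1   0   0  11  11  11  11  11  11  11  11  11  11  11  11
  2   0   0  11  11  11  11  11  11  11  11  11  19  19  19
  3   0   0  11  11  11  11  11  11  11  11  11  19  19  19
  4   0   0  11  11  11  11  11  18  18  18  18  19  19  19
  5   0   0  11  11  14  14  14  18  18  21  21  21  21  22
  6   0   0  11  11  14  14  14  18  18  21  22  22  25  25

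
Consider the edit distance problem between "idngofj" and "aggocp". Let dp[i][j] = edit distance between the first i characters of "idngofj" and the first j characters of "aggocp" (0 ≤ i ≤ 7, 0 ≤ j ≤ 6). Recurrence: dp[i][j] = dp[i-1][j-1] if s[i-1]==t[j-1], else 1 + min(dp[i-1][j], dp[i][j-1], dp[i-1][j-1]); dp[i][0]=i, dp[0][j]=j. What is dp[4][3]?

   ''  a  g  g  o  c  p
''  0  1  2  3  4  5  6
 i  1  1  2  3  4  5  6
 d  2  2  2  3  4  5  6
 n  3  3  3  3  4  5  6
 g  4  4  3  3  4  5  6
 o  5  5  4  4  3  4  5
 f  6  6  5  5  4  4  5
 j  7  7  6  6  5  5  5

3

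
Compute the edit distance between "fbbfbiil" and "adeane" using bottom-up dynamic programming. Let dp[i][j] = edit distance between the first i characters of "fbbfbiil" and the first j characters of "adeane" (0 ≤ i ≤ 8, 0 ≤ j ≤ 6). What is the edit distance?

   ''  a  d  e  a  n  e
''  0  1  2  3  4  5  6
 f  1  1  2  3  4  5  6
 b  2  2  2  3  4  5  6
 b  3  3  3  3  4  5  6
 f  4  4  4  4  4  5  6
 b  5  5  5  5  5  5  6
 i  6  6  6  6  6  6  6
 i  7  7  7  7  7  7  7
 l  8  8  8  8  8  8  8

8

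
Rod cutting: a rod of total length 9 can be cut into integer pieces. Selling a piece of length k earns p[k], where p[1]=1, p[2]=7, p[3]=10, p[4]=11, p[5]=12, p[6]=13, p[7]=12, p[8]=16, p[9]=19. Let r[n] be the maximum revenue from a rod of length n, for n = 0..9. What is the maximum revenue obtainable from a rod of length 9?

   n    0    1    2    3    4    5    6    7    8    9
r[n]    0    1    7   10   14   17   21   24   28   31

31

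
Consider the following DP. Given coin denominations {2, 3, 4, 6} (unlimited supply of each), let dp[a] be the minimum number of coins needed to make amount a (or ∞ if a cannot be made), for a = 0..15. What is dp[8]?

 a  0  1  2  3  4  5  6  7  8  9 10 11 12 13 14 15
dp  0  -  1  1  1  2  1  2  2  2  2  3  2  3  3  3
(- denotes ∞ / unreachable)

2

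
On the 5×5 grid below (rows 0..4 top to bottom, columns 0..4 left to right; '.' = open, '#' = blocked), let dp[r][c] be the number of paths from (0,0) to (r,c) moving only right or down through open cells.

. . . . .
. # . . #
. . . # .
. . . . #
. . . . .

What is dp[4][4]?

r\c   0   1   2   3   4
  0   1   1   1   1   1
  1   1   0   1   2   0
  2   1   1   2   0   0
  3   1   2   4   4   0
  4   1   3   7  11  11

11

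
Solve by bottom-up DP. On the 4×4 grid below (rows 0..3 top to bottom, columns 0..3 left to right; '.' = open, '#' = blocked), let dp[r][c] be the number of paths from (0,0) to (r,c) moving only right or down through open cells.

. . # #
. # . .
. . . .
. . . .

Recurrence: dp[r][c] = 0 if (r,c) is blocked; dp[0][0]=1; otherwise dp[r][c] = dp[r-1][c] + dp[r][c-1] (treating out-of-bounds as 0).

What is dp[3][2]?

3

r\c   0   1   2   3
  0   1   1   0   0
  1   1   0   0   0
  2   1   1   1   1
  3   1   2   3   4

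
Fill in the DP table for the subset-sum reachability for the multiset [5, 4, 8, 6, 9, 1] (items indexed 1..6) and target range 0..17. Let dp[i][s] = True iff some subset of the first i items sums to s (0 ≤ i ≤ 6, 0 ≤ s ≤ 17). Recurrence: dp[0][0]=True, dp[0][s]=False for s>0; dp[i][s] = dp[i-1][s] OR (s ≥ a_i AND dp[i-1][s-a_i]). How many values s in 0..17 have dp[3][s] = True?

8

i\s   0   1   2   3   4   5   6   7   8   9  10  11  12  13  14  15  16  17
  0   T   F   F   F   F   F   F   F   F   F   F   F   F   F   F   F   F   F
  1   T   F   F   F   F   T   F   F   F   F   F   F   F   F   F   F   F   F
  2   T   F   F   F   T   T   F   F   F   T   F   F   F   F   F   F   F   F
  3   T   F   F   F   T   T   F   F   T   T   F   F   T   T   F   F   F   T
  4   T   F   F   F   T   T   T   F   T   T   T   T   T   T   T   T   F   T
  5   T   F   F   F   T   T   T   F   T   T   T   T   T   T   T   T   F   T
  6   T   T   F   F   T   T   T   T   T   T   T   T   T   T   T   T   T   T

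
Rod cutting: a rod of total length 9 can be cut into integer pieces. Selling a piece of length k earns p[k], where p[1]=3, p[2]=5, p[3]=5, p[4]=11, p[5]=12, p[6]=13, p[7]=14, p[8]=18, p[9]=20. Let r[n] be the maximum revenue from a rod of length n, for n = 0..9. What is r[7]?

21

   n    0    1    2    3    4    5    6    7    8    9
r[n]    0    3    6    9   12   15   18   21   24   27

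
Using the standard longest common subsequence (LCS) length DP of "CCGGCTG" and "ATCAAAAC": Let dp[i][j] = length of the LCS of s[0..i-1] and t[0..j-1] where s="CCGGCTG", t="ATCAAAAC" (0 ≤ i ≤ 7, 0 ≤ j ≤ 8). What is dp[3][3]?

   ''  A  T  C  A  A  A  A  C
''  0  0  0  0  0  0  0  0  0
 C  0  0  0  1  1  1  1  1  1
 C  0  0  0  1  1  1  1  1  2
 G  0  0  0  1  1  1  1  1  2
 G  0  0  0  1  1  1  1  1  2
 C  0  0  0  1  1  1  1  1  2
 T  0  0  1  1  1  1  1  1  2
 G  0  0  1  1  1  1  1  1  2

1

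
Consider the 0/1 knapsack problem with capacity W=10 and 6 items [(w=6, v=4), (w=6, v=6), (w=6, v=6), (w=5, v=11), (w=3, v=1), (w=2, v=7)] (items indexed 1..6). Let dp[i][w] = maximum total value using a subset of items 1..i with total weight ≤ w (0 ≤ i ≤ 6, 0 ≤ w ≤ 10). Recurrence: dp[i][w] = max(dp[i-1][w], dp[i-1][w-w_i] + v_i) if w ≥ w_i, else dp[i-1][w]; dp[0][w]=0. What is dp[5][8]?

i\w   0   1   2   3   4   5   6   7   8   9  10
  0   0   0   0   0   0   0   0   0   0   0   0
  1   0   0   0   0   0   0   4   4   4   4   4
  2   0   0   0   0   0   0   6   6   6   6   6
  3   0   0   0   0   0   0   6   6   6   6   6
  4   0   0   0   0   0  11  11  11  11  11  11
  5   0   0   0   1   1  11  11  11  12  12  12
  6   0   0   7   7   7  11  11  18  18  18  19

12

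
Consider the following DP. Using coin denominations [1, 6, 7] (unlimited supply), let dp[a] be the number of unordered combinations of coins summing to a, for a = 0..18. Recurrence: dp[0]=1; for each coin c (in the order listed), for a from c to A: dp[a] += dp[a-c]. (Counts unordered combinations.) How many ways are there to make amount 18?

7

after  coin     0     1     2     3     4     5     6     7     8     9    10    11    12    13    14    15    16    17    18
          1     1     1     1     1     1     1     1     1     1     1     1     1     1     1     1     1     1     1     1
          6     1     1     1     1     1     1     2     2     2     2     2     2     3     3     3     3     3     3     4
          7     1     1     1     1     1     1     2     3     3     3     3     3     4     5     6     6     6     6     7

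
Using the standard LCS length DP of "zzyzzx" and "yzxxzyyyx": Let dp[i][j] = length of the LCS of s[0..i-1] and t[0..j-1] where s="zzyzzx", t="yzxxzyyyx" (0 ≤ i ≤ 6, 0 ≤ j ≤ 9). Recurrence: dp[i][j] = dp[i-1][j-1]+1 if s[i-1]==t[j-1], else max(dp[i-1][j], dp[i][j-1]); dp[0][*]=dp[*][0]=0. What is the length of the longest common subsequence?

4

   ''  y  z  x  x  z  y  y  y  x
''  0  0  0  0  0  0  0  0  0  0
 z  0  0  1  1  1  1  1  1  1  1
 z  0  0  1  1  1  2  2  2  2  2
 y  0  1  1  1  1  2  3  3  3  3
 z  0  1  2  2  2  2  3  3  3  3
 z  0  1  2  2  2  3  3  3  3  3
 x  0  1  2  3  3  3  3  3  3  4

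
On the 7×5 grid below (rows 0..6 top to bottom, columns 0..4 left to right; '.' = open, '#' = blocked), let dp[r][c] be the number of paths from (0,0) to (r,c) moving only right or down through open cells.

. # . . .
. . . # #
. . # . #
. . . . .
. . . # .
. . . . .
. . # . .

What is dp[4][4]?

r\c   0   1   2   3   4
  0   1   0   0   0   0
  1   1   1   1   0   0
  2   1   2   0   0   0
  3   1   3   3   3   3
  4   1   4   7   0   3
  5   1   5  12  12  15
  6   1   6   0  12  27

3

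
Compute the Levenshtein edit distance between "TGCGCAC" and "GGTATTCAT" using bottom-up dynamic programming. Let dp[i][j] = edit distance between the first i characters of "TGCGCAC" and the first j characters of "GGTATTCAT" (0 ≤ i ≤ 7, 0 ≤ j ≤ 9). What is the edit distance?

   ''  G  G  T  A  T  T  C  A  T
''  0  1  2  3  4  5  6  7  8  9
 T  1  1  2  2  3  4  5  6  7  8
 G  2  1  1  2  3  4  5  6  7  8
 C  3  2  2  2  3  4  5  5  6  7
 G  4  3  2  3  3  4  5  6  6  7
 C  5  4  3  3  4  4  5  5  6  7
 A  6  5  4  4  3  4  5  6  5  6
 C  7  6  5  5  4  4  5  5  6  6

6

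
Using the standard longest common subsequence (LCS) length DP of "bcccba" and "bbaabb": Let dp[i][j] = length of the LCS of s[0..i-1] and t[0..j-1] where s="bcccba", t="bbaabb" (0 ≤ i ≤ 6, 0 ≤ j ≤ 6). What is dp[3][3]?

   ''  b  b  a  a  b  b
''  0  0  0  0  0  0  0
 b  0  1  1  1  1  1  1
 c  0  1  1  1  1  1  1
 c  0  1  1  1  1  1  1
 c  0  1  1  1  1  1  1
 b  0  1  2  2  2  2  2
 a  0  1  2  3  3  3  3

1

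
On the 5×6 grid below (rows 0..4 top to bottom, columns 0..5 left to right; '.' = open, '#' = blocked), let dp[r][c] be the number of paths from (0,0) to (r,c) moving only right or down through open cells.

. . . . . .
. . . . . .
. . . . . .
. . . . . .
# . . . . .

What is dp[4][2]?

14

r\c   0   1   2   3   4   5
  0   1   1   1   1   1   1
  1   1   2   3   4   5   6
  2   1   3   6  10  15  21
  3   1   4  10  20  35  56
  4   0   4  14  34  69 125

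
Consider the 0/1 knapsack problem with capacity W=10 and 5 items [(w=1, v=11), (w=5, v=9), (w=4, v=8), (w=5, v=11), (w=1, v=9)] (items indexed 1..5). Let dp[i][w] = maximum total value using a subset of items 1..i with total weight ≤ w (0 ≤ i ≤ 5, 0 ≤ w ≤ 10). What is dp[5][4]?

20

i\w   0   1   2   3   4   5   6   7   8   9  10
  0   0   0   0   0   0   0   0   0   0   0   0
  1   0  11  11  11  11  11  11  11  11  11  11
  2   0  11  11  11  11  11  20  20  20  20  20
  3   0  11  11  11  11  19  20  20  20  20  28
  4   0  11  11  11  11  19  22  22  22  22  30
  5   0  11  20  20  20  20  28  31  31  31  31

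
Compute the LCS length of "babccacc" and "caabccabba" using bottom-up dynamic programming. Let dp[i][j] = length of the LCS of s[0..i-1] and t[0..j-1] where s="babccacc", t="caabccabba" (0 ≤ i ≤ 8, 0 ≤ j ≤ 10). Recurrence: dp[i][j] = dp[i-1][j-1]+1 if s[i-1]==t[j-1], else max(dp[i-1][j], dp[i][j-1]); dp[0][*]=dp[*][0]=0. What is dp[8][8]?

   ''  c  a  a  b  c  c  a  b  b  a
''  0  0  0  0  0  0  0  0  0  0  0
 b  0  0  0  0  1  1  1  1  1  1  1
 a  0  0  1  1  1  1  1  2  2  2  2
 b  0  0  1  1  2  2  2  2  3  3  3
 c  0  1  1  1  2  3  3  3  3  3  3
 c  0  1  1  1  2  3  4  4  4  4  4
 a  0  1  2  2  2  3  4  5  5  5  5
 c  0  1  2  2  2  3  4  5  5  5  5
 c  0  1  2  2  2  3  4  5  5  5  5

5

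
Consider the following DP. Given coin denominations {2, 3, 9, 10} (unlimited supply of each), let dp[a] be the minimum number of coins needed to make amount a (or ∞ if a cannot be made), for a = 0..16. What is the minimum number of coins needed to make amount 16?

 a  0  1  2  3  4  5  6  7  8  9 10 11 12 13 14 15 16
dp  0  -  1  1  2  2  2  3  3  1  1  2  2  2  3  3  3
(- denotes ∞ / unreachable)

3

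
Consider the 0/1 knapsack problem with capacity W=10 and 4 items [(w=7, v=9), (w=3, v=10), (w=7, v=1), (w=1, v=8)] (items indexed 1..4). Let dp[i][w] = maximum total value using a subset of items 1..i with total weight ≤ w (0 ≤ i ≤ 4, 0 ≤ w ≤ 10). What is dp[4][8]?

18

i\w   0   1   2   3   4   5   6   7   8   9  10
  0   0   0   0   0   0   0   0   0   0   0   0
  1   0   0   0   0   0   0   0   9   9   9   9
  2   0   0   0  10  10  10  10  10  10  10  19
  3   0   0   0  10  10  10  10  10  10  10  19
  4   0   8   8  10  18  18  18  18  18  18  19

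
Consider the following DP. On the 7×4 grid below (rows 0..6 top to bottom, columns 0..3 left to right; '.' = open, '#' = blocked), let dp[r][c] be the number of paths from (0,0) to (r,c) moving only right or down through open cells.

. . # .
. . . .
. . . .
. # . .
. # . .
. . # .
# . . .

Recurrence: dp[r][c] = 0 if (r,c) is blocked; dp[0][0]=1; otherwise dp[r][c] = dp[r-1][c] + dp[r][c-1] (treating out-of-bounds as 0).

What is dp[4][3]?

r\c   0   1   2   3
  0   1   1   0   0
  1   1   2   2   2
  2   1   3   5   7
  3   1   0   5  12
  4   1   0   5  17
  5   1   1   0  17
  6   0   1   1  18

17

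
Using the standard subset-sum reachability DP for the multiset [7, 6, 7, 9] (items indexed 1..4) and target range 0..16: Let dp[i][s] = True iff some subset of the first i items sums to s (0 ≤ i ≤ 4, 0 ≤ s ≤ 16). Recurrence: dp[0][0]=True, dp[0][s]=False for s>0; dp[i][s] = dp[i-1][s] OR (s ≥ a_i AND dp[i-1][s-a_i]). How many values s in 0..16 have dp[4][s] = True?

i\s   0   1   2   3   4   5   6   7   8   9  10  11  12  13  14  15  16
  0   T   F   F   F   F   F   F   F   F   F   F   F   F   F   F   F   F
  1   T   F   F   F   F   F   F   T   F   F   F   F   F   F   F   F   F
  2   T   F   F   F   F   F   T   T   F   F   F   F   F   T   F   F   F
  3   T   F   F   F   F   F   T   T   F   F   F   F   F   T   T   F   F
  4   T   F   F   F   F   F   T   T   F   T   F   F   F   T   T   T   T

8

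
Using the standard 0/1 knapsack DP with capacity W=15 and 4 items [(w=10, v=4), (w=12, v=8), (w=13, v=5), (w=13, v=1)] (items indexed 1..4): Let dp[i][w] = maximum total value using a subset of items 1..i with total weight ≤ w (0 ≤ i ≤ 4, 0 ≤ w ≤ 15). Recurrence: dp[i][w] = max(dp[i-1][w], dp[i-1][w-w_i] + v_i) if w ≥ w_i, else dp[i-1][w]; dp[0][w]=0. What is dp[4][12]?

i\w   0   1   2   3   4   5   6   7   8   9  10  11  12  13  14  15
  0   0   0   0   0   0   0   0   0   0   0   0   0   0   0   0   0
  1   0   0   0   0   0   0   0   0   0   0   4   4   4   4   4   4
  2   0   0   0   0   0   0   0   0   0   0   4   4   8   8   8   8
  3   0   0   0   0   0   0   0   0   0   0   4   4   8   8   8   8
  4   0   0   0   0   0   0   0   0   0   0   4   4   8   8   8   8

8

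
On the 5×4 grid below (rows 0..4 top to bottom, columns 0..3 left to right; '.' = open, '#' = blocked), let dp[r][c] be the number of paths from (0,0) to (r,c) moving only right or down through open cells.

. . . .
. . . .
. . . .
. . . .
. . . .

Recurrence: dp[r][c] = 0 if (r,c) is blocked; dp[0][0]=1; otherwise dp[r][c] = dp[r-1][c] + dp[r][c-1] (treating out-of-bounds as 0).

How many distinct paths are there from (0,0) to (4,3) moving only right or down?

r\c   0   1   2   3
  0   1   1   1   1
  1   1   2   3   4
  2   1   3   6  10
  3   1   4  10  20
  4   1   5  15  35

35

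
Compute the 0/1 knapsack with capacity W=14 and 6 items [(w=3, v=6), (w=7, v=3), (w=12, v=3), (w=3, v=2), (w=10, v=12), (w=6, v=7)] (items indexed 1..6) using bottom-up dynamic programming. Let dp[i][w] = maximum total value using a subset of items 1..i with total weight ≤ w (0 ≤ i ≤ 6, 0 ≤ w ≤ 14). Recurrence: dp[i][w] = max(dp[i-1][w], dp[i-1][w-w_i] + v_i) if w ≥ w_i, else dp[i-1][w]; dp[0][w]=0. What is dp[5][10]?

12

i\w   0   1   2   3   4   5   6   7   8   9  10  11  12  13  14
  0   0   0   0   0   0   0   0   0   0   0   0   0   0   0   0
  1   0   0   0   6   6   6   6   6   6   6   6   6   6   6   6
  2   0   0   0   6   6   6   6   6   6   6   9   9   9   9   9
  3   0   0   0   6   6   6   6   6   6   6   9   9   9   9   9
  4   0   0   0   6   6   6   8   8   8   8   9   9   9  11  11
  5   0   0   0   6   6   6   8   8   8   8  12  12  12  18  18
  6   0   0   0   6   6   6   8   8   8  13  13  13  15  18  18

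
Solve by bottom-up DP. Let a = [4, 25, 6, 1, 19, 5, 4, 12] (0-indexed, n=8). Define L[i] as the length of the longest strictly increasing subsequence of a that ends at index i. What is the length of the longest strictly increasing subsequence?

   i    0    1    2    3    4    5    6    7
a[i]    4   25    6    1   19    5    4   12
L[i]    1    2    2    1    3    2    2    3

3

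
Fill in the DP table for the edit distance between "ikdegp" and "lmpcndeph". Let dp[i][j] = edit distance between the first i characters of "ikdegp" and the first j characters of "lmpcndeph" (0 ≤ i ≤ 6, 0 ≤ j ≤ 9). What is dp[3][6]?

   ''  l  m  p  c  n  d  e  p  h
''  0  1  2  3  4  5  6  7  8  9
 i  1  1  2  3  4  5  6  7  8  9
 k  2  2  2  3  4  5  6  7  8  9
 d  3  3  3  3  4  5  5  6  7  8
 e  4  4  4  4  4  5  6  5  6  7
 g  5  5  5  5  5  5  6  6  6  7
 p  6  6  6  5  6  6  6  7  6  7

5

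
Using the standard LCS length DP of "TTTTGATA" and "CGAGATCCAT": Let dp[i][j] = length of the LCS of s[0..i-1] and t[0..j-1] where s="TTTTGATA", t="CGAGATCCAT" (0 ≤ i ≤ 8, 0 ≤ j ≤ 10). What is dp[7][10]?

3

   ''  C  G  A  G  A  T  C  C  A  T
''  0  0  0  0  0  0  0  0  0  0  0
 T  0  0  0  0  0  0  1  1  1  1  1
 T  0  0  0  0  0  0  1  1  1  1  2
 T  0  0  0  0  0  0  1  1  1  1  2
 T  0  0  0  0  0  0  1  1  1  1  2
 G  0  0  1  1  1  1  1  1  1  1  2
 A  0  0  1  2  2  2  2  2  2  2  2
 T  0  0  1  2  2  2  3  3  3  3  3
 A  0  0  1  2  2  3  3  3  3  4  4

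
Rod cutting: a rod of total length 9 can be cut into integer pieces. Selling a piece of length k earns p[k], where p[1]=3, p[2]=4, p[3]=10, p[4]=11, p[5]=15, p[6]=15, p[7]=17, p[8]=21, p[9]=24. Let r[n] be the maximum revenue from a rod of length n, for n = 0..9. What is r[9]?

   n    0    1    2    3    4    5    6    7    8    9
r[n]    0    3    6   10   13   16   20   23   26   30

30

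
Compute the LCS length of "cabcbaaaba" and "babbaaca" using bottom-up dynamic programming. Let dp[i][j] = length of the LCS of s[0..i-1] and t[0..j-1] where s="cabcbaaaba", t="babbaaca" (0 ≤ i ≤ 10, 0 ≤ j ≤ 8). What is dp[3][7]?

   ''  b  a  b  b  a  a  c  a
''  0  0  0  0  0  0  0  0  0
 c  0  0  0  0  0  0  0  1  1
 a  0  0  1  1  1  1  1  1  2
 b  0  1  1  2  2  2  2  2  2
 c  0  1  1  2  2  2  2  3  3
 b  0  1  1  2  3  3  3  3  3
 a  0  1  2  2  3  4  4  4  4
 a  0  1  2  2  3  4  5  5  5
 a  0  1  2  2  3  4  5  5  6
 b  0  1  2  3  3  4  5  5  6
 a  0  1  2  3  3  4  5  5  6

2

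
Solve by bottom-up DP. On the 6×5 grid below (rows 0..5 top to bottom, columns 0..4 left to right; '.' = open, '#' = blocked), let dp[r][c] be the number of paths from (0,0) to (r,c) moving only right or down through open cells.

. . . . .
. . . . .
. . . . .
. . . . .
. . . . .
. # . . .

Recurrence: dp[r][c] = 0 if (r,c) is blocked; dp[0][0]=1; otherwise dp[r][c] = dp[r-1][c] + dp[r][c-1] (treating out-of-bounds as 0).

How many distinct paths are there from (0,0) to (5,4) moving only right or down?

120

r\c   0   1   2   3   4
  0   1   1   1   1   1
  1   1   2   3   4   5
  2   1   3   6  10  15
  3   1   4  10  20  35
  4   1   5  15  35  70
  5   1   0  15  50 120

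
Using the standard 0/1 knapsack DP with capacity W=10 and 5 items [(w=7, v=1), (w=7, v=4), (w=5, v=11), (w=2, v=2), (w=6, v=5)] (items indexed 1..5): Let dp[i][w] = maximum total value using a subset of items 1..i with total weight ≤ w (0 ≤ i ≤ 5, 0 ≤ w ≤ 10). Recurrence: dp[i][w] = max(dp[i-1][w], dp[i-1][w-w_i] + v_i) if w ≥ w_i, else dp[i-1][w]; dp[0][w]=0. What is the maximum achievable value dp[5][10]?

13

i\w   0   1   2   3   4   5   6   7   8   9  10
  0   0   0   0   0   0   0   0   0   0   0   0
  1   0   0   0   0   0   0   0   1   1   1   1
  2   0   0   0   0   0   0   0   4   4   4   4
  3   0   0   0   0   0  11  11  11  11  11  11
  4   0   0   2   2   2  11  11  13  13  13  13
  5   0   0   2   2   2  11  11  13  13  13  13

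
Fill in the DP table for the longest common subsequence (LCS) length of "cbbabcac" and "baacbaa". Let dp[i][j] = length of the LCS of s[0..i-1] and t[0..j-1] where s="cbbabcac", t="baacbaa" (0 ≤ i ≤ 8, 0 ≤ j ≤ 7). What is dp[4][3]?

2

   ''  b  a  a  c  b  a  a
''  0  0  0  0  0  0  0  0
 c  0  0  0  0  1  1  1  1
 b  0  1  1  1  1  2  2  2
 b  0  1  1  1  1  2  2  2
 a  0  1  2  2  2  2  3  3
 b  0  1  2  2  2  3  3  3
 c  0  1  2  2  3  3  3  3
 a  0  1  2  3  3  3  4  4
 c  0  1  2  3  4  4  4  4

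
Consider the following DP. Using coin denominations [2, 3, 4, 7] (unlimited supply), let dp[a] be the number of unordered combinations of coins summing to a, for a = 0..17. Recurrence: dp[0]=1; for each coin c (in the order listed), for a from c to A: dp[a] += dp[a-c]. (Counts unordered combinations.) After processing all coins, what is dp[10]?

6

after  coin     0     1     2     3     4     5     6     7     8     9    10    11    12    13    14    15    16    17
          2     1     0     1     0     1     0     1     0     1     0     1     0     1     0     1     0     1     0
          3     1     0     1     1     1     1     2     1     2     2     2     2     3     2     3     3     3     3
          4     1     0     1     1     2     1     3     2     4     3     5     4     7     5     8     7    10     8
          7     1     0     1     1     2     1     3     3     4     4     6     6     8     8    11    11    14    14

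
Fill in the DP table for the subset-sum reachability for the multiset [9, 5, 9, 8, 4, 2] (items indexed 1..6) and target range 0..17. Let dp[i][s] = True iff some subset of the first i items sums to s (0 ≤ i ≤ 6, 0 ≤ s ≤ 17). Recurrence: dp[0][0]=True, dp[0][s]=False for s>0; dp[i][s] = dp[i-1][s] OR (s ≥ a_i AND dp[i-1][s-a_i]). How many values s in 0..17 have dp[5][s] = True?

i\s   0   1   2   3   4   5   6   7   8   9  10  11  12  13  14  15  16  17
  0   T   F   F   F   F   F   F   F   F   F   F   F   F   F   F   F   F   F
  1   T   F   F   F   F   F   F   F   F   T   F   F   F   F   F   F   F   F
  2   T   F   F   F   F   T   F   F   F   T   F   F   F   F   T   F   F   F
  3   T   F   F   F   F   T   F   F   F   T   F   F   F   F   T   F   F   F
  4   T   F   F   F   F   T   F   F   T   T   F   F   F   T   T   F   F   T
  5   T   F   F   F   T   T   F   F   T   T   F   F   T   T   T   F   F   T
  6   T   F   T   F   T   T   T   T   T   T   T   T   T   T   T   T   T   T

9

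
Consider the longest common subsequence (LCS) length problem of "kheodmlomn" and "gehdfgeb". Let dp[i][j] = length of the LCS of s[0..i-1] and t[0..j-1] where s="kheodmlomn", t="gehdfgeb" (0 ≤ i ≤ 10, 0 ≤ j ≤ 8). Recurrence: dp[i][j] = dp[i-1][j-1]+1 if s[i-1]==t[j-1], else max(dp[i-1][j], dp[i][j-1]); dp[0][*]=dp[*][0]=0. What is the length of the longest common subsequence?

2

   ''  g  e  h  d  f  g  e  b
''  0  0  0  0  0  0  0  0  0
 k  0  0  0  0  0  0  0  0  0
 h  0  0  0  1  1  1  1  1  1
 e  0  0  1  1  1  1  1  2  2
 o  0  0  1  1  1  1  1  2  2
 d  0  0  1  1  2  2  2  2  2
 m  0  0  1  1  2  2  2  2  2
 l  0  0  1  1  2  2  2  2  2
 o  0  0  1  1  2  2  2  2  2
 m  0  0  1  1  2  2  2  2  2
 n  0  0  1  1  2  2  2  2  2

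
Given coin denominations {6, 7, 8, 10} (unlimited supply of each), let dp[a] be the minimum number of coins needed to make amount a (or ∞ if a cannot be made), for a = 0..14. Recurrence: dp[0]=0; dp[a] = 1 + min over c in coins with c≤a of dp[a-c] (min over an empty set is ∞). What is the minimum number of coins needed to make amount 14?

2

 a  0  1  2  3  4  5  6  7  8  9 10 11 12 13 14
dp  0  -  -  -  -  -  1  1  1  -  1  -  2  2  2
(- denotes ∞ / unreachable)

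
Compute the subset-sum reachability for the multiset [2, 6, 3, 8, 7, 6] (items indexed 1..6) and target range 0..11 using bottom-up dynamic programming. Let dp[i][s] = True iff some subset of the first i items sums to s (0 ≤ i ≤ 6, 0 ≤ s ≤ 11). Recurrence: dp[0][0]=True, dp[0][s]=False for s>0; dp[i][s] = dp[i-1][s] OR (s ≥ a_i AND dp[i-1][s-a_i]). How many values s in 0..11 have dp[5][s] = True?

10

i\s   0   1   2   3   4   5   6   7   8   9  10  11
  0   T   F   F   F   F   F   F   F   F   F   F   F
  1   T   F   T   F   F   F   F   F   F   F   F   F
  2   T   F   T   F   F   F   T   F   T   F   F   F
  3   T   F   T   T   F   T   T   F   T   T   F   T
  4   T   F   T   T   F   T   T   F   T   T   T   T
  5   T   F   T   T   F   T   T   T   T   T   T   T
  6   T   F   T   T   F   T   T   T   T   T   T   T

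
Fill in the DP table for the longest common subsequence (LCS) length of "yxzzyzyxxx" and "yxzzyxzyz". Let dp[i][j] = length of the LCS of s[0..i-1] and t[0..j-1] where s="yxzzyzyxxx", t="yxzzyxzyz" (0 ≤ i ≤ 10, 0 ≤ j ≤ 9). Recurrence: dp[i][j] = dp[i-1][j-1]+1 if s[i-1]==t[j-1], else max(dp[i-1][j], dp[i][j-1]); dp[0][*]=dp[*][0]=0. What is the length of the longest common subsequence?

   ''  y  x  z  z  y  x  z  y  z
''  0  0  0  0  0  0  0  0  0  0
 y  0  1  1  1  1  1  1  1  1  1
 x  0  1  2  2  2  2  2  2  2  2
 z  0  1  2  3  3  3  3  3  3  3
 z  0  1  2  3  4  4  4  4  4  4
 y  0  1  2  3  4  5  5  5  5  5
 z  0  1  2  3  4  5  5  6  6  6
 y  0  1  2  3  4  5  5  6  7  7
 x  0  1  2  3  4  5  6  6  7  7
 x  0  1  2  3  4  5  6  6  7  7
 x  0  1  2  3  4  5  6  6  7  7

7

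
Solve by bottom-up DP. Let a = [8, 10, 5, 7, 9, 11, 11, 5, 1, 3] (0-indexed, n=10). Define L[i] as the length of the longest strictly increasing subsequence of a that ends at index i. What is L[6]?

4

   i    0    1    2    3    4    5    6    7    8    9
a[i]    8   10    5    7    9   11   11    5    1    3
L[i]    1    2    1    2    3    4    4    1    1    2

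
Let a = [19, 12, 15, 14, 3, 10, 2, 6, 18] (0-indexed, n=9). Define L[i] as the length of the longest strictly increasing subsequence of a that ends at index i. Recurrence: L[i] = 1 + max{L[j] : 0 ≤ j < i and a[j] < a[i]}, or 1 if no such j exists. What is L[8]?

   i    0    1    2    3    4    5    6    7    8
a[i]   19   12   15   14    3   10    2    6   18
L[i]    1    1    2    2    1    2    1    2    3

3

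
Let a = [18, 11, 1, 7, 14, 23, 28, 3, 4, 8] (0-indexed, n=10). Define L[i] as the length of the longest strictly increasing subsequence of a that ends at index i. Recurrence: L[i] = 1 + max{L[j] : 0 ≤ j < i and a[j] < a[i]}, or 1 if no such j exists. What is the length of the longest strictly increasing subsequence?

5

   i    0    1    2    3    4    5    6    7    8    9
a[i]   18   11    1    7   14   23   28    3    4    8
L[i]    1    1    1    2    3    4    5    2    3    4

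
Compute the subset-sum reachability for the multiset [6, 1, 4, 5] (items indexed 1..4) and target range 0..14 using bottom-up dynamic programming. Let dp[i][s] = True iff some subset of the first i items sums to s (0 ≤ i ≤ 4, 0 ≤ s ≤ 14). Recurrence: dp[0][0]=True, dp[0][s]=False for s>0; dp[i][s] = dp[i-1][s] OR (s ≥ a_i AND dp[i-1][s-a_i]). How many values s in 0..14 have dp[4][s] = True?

i\s   0   1   2   3   4   5   6   7   8   9  10  11  12  13  14
  0   T   F   F   F   F   F   F   F   F   F   F   F   F   F   F
  1   T   F   F   F   F   F   T   F   F   F   F   F   F   F   F
  2   T   T   F   F   F   F   T   T   F   F   F   F   F   F   F
  3   T   T   F   F   T   T   T   T   F   F   T   T   F   F   F
  4   T   T   F   F   T   T   T   T   F   T   T   T   T   F   F

10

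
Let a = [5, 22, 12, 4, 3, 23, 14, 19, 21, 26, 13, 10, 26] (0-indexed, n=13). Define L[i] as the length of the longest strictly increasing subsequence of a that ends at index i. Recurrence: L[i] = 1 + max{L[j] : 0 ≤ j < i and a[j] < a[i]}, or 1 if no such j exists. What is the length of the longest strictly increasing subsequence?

6

   i    0    1    2    3    4    5    6    7    8    9   10   11   12
a[i]    5   22   12    4    3   23   14   19   21   26   13   10   26
L[i]    1    2    2    1    1    3    3    4    5    6    3    2    6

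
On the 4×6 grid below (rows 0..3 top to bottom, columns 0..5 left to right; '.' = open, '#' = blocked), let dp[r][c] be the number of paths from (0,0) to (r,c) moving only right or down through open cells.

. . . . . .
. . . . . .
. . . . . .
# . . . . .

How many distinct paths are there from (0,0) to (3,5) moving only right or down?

r\c   0   1   2   3   4   5
  0   1   1   1   1   1   1
  1   1   2   3   4   5   6
  2   1   3   6  10  15  21
  3   0   3   9  19  34  55

55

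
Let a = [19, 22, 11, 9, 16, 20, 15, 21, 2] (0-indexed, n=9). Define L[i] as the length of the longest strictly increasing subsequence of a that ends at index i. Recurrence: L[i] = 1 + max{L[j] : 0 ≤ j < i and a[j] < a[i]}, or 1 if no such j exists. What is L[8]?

1

   i    0    1    2    3    4    5    6    7    8
a[i]   19   22   11    9   16   20   15   21    2
L[i]    1    2    1    1    2    3    2    4    1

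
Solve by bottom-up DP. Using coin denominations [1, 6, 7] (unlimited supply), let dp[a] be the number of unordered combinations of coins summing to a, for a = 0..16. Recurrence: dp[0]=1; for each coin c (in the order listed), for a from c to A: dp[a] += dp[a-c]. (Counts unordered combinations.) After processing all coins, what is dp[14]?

6

after  coin     0     1     2     3     4     5     6     7     8     9    10    11    12    13    14    15    16
          1     1     1     1     1     1     1     1     1     1     1     1     1     1     1     1     1     1
          6     1     1     1     1     1     1     2     2     2     2     2     2     3     3     3     3     3
          7     1     1     1     1     1     1     2     3     3     3     3     3     4     5     6     6     6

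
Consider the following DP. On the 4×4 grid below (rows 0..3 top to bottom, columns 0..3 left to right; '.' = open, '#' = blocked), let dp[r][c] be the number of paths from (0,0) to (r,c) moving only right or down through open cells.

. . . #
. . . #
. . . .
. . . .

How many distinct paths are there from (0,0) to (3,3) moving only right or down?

r\c   0   1   2   3
  0   1   1   1   0
  1   1   2   3   0
  2   1   3   6   6
  3   1   4  10  16

16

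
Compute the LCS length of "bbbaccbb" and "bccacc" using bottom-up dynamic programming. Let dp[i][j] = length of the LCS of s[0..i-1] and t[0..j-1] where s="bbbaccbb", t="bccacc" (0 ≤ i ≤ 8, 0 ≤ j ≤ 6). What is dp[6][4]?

   ''  b  c  c  a  c  c
''  0  0  0  0  0  0  0
 b  0  1  1  1  1  1  1
 b  0  1  1  1  1  1  1
 b  0  1  1  1  1  1  1
 a  0  1  1  1  2  2  2
 c  0  1  2  2  2  3  3
 c  0  1  2  3  3  3  4
 b  0  1  2  3  3  3  4
 b  0  1  2  3  3  3  4

3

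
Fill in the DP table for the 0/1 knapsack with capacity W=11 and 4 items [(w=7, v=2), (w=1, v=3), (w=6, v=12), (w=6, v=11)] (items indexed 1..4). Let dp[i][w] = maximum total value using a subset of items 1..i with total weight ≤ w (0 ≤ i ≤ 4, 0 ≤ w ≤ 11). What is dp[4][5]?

i\w   0   1   2   3   4   5   6   7   8   9  10  11
  0   0   0   0   0   0   0   0   0   0   0   0   0
  1   0   0   0   0   0   0   0   2   2   2   2   2
  2   0   3   3   3   3   3   3   3   5   5   5   5
  3   0   3   3   3   3   3  12  15  15  15  15  15
  4   0   3   3   3   3   3  12  15  15  15  15  15

3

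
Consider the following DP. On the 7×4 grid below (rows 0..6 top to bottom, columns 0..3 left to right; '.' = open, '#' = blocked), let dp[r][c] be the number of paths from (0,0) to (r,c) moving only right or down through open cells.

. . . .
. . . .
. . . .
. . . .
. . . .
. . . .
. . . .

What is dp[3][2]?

r\c   0   1   2   3
  0   1   1   1   1
  1   1   2   3   4
  2   1   3   6  10
  3   1   4  10  20
  4   1   5  15  35
  5   1   6  21  56
  6   1   7  28  84

10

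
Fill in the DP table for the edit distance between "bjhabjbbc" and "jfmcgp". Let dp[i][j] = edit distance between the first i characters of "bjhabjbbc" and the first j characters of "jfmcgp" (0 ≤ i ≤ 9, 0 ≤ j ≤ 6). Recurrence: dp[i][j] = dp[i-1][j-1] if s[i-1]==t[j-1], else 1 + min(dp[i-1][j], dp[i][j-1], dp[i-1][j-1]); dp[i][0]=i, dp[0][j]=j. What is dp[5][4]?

   ''  j  f  m  c  g  p
''  0  1  2  3  4  5  6
 b  1  1  2  3  4  5  6
 j  2  1  2  3  4  5  6
 h  3  2  2  3  4  5  6
 a  4  3  3  3  4  5  6
 b  5  4  4  4  4  5  6
 j  6  5  5  5  5  5  6
 b  7  6  6  6  6  6  6
 b  8  7  7  7  7  7  7
 c  9  8  8  8  7  8  8

4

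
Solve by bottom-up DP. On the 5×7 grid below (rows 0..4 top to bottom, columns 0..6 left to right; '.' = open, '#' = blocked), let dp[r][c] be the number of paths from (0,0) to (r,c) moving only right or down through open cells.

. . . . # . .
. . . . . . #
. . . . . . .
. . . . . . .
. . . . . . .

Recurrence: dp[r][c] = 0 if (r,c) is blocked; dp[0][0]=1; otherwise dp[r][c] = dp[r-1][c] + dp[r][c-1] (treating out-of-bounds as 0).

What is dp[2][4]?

14

r\c   0   1   2   3   4   5   6
  0   1   1   1   1   0   0   0
  1   1   2   3   4   4   4   0
  2   1   3   6  10  14  18  18
  3   1   4  10  20  34  52  70
  4   1   5  15  35  69 121 191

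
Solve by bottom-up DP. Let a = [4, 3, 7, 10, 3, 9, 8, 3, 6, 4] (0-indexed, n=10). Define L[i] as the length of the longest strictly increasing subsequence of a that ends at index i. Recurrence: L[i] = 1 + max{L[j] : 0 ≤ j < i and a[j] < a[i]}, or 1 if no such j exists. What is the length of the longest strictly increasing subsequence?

3

   i    0    1    2    3    4    5    6    7    8    9
a[i]    4    3    7   10    3    9    8    3    6    4
L[i]    1    1    2    3    1    3    3    1    2    2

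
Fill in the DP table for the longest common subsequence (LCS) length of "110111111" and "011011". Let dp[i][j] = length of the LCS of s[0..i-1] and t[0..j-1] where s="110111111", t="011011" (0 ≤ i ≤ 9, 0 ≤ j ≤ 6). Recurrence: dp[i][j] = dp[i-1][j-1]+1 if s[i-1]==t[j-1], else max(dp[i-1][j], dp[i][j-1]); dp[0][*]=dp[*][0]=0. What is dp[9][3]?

   ''  0  1  1  0  1  1
''  0  0  0  0  0  0  0
 1  0  0  1  1  1  1  1
 1  0  0  1  2  2  2  2
 0  0  1  1  2  3  3  3
 1  0  1  2  2  3  4  4
 1  0  1  2  3  3  4  5
 1  0  1  2  3  3  4  5
 1  0  1  2  3  3  4  5
 1  0  1  2  3  3  4  5
 1  0  1  2  3  3  4  5

3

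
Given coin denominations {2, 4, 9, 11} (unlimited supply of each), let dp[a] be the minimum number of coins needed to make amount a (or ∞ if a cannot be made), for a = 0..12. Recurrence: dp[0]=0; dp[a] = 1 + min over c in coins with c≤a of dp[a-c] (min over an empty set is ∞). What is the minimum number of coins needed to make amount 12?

3

 a  0  1  2  3  4  5  6  7  8  9 10 11 12
dp  0  -  1  -  1  -  2  -  2  1  3  1  3
(- denotes ∞ / unreachable)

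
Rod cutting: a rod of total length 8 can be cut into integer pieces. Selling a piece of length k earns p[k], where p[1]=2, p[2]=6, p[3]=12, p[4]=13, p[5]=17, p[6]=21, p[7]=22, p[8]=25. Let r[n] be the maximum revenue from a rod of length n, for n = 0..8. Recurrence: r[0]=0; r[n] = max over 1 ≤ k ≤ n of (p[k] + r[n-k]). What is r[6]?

24

   n    0    1    2    3    4    5    6    7    8
r[n]    0    2    6   12   14   18   24   26   30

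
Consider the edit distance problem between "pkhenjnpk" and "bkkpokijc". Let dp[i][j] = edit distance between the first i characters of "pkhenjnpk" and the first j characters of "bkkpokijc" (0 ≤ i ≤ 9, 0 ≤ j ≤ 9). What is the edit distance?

8

   ''  b  k  k  p  o  k  i  j  c
''  0  1  2  3  4  5  6  7  8  9
 p  1  1  2  3  3  4  5  6  7  8
 k  2  2  1  2  3  4  4  5  6  7
 h  3  3  2  2  3  4  5  5  6  7
 e  4  4  3  3  3  4  5  6  6  7
 n  5  5  4  4  4  4  5  6  7  7
 j  6  6  5  5  5  5  5  6  6  7
 n  7  7  6  6  6  6  6  6  7  7
 p  8  8  7  7  6  7  7  7  7  8
 k  9  9  8  7  7  7  7  8  8  8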